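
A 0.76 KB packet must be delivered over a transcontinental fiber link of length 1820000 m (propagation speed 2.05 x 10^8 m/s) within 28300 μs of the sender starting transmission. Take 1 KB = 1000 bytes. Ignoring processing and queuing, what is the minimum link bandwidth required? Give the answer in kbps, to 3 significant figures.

L = 6080 bits.
Propagation delay = 1820000 / 2.05e+08 = 8878.05 μs.
Transmission budget = 28300 − 8878.05 = 19422 μs.
R ≥ L / t_tx = 6080 bits / 0.019422 s = 313 kbps.

313 kbps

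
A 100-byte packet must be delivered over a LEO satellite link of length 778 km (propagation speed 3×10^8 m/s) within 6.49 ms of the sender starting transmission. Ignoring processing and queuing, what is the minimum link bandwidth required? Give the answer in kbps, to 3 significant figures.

L = 800 bits.
Propagation delay = 778000 / 300000000 = 2.59333 ms.
Transmission budget = 6.49 − 2.59333 = 3.89667 ms.
R ≥ L / t_tx = 800 bits / 0.00389667 s = 205 kbps.

205 kbps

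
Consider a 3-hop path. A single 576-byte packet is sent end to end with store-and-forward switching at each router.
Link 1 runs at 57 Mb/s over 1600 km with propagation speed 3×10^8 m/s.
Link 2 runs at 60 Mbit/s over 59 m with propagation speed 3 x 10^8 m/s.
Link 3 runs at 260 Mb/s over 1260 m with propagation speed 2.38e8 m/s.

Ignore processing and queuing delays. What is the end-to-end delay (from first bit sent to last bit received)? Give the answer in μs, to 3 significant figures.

5510 μs

L = 576 × 8 = 4608 bits.
Transmission delays (L/R per hop): 80.8421, 76.8, 17.7231 μs; sum = 175.365 μs.
Propagation delays (d/s per hop): 5333.33, 0.196667, 5.29412 μs; sum = 5338.82 μs.
End-to-end = 5510 μs.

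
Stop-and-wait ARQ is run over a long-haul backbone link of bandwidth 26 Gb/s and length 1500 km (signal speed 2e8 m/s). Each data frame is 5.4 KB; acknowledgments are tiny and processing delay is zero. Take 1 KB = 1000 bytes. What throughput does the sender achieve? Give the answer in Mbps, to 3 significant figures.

2.88 Mbps

t_tx = L/R = 43200/26000000000 = 1.66154e-06 s.
t_prop = 1500000/200000000 = 0.0075 s; RTT = 0.015 s.
Cycle = t_tx + RTT = 0.0150017 s.
Throughput = L / cycle = 43200 / 0.0150017 = 2.88 Mbps.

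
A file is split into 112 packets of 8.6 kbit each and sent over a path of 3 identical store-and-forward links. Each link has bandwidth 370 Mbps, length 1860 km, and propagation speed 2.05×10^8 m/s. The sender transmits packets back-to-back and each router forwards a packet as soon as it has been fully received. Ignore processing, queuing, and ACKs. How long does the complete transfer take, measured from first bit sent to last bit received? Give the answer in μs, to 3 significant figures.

Per-hop transmission t_tx = L/R = 8600/370000000 = 23.2432 μs.
Per-hop propagation t_prop = 1860000/2.05e+08 = 9073.17 μs.
Pipeline fill: first packet needs 3·t_tx to clear all hops; remaining 111 packets each add one t_tx.
Total = (3+112-1)·t_tx + 3·t_prop = 114·23.2432 + 3·9073.17 = 29900 μs.

29900 μs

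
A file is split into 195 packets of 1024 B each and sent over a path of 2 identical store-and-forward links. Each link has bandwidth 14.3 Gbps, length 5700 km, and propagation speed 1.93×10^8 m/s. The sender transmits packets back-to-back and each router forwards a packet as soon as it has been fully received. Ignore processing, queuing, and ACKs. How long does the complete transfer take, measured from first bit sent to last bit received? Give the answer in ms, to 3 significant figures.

Per-hop transmission t_tx = L/R = 8192/14300000000 = 0.000572867 ms.
Per-hop propagation t_prop = 5700000/193000000 = 29.5337 ms.
Pipeline fill: first packet needs 2·t_tx to clear all hops; remaining 194 packets each add one t_tx.
Total = (2+195-1)·t_tx + 2·t_prop = 196·0.000572867 + 2·29.5337 = 59.2 ms.

59.2 ms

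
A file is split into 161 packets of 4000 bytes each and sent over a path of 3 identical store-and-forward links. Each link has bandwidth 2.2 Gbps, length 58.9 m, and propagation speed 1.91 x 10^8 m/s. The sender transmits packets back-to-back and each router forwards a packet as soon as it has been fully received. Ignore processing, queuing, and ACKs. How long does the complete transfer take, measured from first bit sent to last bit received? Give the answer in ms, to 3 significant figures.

2.37 ms

Per-hop transmission t_tx = L/R = 32000/2200000000 = 0.0145455 ms.
Per-hop propagation t_prop = 58.9/191000000 = 0.000308377 ms.
Pipeline fill: first packet needs 3·t_tx to clear all hops; remaining 160 packets each add one t_tx.
Total = (3+161-1)·t_tx + 3·t_prop = 163·0.0145455 + 3·0.000308377 = 2.37 ms.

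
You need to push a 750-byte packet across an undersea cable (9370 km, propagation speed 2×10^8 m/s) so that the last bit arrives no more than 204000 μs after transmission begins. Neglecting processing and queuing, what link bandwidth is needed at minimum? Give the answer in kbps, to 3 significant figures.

L = 6000 bits.
Propagation delay = 9370000 / 200000000 = 46850 μs.
Transmission budget = 204000 − 46850 = 157150 μs.
R ≥ L / t_tx = 6000 bits / 0.15715 s = 38.2 kbps.

38.2 kbps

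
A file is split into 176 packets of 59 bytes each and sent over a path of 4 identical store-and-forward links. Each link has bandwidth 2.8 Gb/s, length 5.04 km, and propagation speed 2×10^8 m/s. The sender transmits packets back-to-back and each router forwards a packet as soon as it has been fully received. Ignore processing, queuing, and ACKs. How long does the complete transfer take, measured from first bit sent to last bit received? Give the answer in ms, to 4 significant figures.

Per-hop transmission t_tx = L/R = 472/2800000000 = 0.000168571 ms.
Per-hop propagation t_prop = 5040/200000000 = 0.0252 ms.
Pipeline fill: first packet needs 4·t_tx to clear all hops; remaining 175 packets each add one t_tx.
Total = (4+176-1)·t_tx + 4·t_prop = 179·0.000168571 + 4·0.0252 = 0.1310 ms.

0.1310 ms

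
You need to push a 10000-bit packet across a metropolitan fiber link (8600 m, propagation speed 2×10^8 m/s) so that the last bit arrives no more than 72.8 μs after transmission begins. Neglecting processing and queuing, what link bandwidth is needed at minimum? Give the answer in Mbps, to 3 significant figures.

336 Mbps

Propagation delay = 8600 / 200000000 = 43 μs.
Transmission budget = 72.8 − 43 = 29.8 μs.
R ≥ L / t_tx = 10000 bits / 2.98e-05 s = 336 Mbps.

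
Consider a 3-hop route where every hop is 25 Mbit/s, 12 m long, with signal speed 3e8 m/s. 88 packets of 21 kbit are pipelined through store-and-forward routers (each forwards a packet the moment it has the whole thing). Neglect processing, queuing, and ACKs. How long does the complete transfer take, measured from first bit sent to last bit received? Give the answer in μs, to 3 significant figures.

75600 μs

Per-hop transmission t_tx = L/R = 21000/25000000 = 840 μs.
Per-hop propagation t_prop = 12/300000000 = 0.04 μs.
Pipeline fill: first packet needs 3·t_tx to clear all hops; remaining 87 packets each add one t_tx.
Total = (3+88-1)·t_tx + 3·t_prop = 90·840 + 3·0.04 = 75600 μs.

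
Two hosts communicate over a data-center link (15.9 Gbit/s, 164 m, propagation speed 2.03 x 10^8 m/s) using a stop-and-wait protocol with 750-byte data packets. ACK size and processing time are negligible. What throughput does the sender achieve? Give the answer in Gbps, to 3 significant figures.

3.01 Gbps

t_tx = L/R = 6000/15900000000 = 3.77358e-07 s.
t_prop = 164/2.03e+08 = 8.07882e-07 s; RTT = 1.61576e-06 s.
Cycle = t_tx + RTT = 1.99312e-06 s.
Throughput = L / cycle = 6000 / 1.99312e-06 = 3.01 Gbps.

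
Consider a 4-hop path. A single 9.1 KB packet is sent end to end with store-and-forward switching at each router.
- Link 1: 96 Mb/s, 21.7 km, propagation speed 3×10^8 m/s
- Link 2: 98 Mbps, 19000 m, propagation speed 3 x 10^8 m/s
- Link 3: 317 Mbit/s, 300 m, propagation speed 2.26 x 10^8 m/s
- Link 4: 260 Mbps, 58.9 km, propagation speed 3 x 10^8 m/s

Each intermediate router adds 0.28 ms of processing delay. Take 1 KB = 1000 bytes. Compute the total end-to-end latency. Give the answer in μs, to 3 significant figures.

L = 72800 bits.
Transmission delays (L/R per hop): 758.333, 742.857, 229.653, 280 μs; sum = 2010.84 μs.
Propagation delays (d/s per hop): 72.3333, 63.3333, 1.32743, 196.333 μs; sum = 333.327 μs.
Processing at 3 router(s): 3 × 0.28 ms = 840 μs.
End-to-end = 3180 μs.

3180 μs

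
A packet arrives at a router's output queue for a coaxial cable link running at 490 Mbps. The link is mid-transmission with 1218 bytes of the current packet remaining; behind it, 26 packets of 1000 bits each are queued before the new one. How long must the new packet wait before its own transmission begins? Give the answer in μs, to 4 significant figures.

72.95 μs

Each queued packet: L/R = 1000/490000000 = 2.04082 μs.
26 queued → 53.0612 μs.
Plus remaining 9744 bits of current packet: 19.8857 μs.
Queuing delay = 72.95 μs.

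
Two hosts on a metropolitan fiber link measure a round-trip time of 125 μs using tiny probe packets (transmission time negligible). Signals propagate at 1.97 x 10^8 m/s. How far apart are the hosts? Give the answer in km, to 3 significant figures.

12.3 km

One-way propagation = RTT/2 = 62.5 μs.
d = s × t = 197000000 × 6.25e-05 = 12.3 km.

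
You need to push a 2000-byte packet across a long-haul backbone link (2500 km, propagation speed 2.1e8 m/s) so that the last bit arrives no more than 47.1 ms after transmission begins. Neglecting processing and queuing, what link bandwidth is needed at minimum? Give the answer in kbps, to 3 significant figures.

L = 16000 bits.
Propagation delay = 2500000 / 210000000 = 11.9048 ms.
Transmission budget = 47.1 − 11.9048 = 35.1952 ms.
R ≥ L / t_tx = 16000 bits / 0.0351952 s = 455 kbps.

455 kbps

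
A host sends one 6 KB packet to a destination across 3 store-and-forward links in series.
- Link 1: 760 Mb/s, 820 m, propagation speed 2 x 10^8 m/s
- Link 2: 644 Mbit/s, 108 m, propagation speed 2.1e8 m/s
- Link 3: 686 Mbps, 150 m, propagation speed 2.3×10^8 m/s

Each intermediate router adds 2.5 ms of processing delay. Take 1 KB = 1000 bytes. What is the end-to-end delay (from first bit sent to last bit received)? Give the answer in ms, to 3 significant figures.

5.21 ms

L = 48000 bits.
Transmission delays (L/R per hop): 0.0631579, 0.0745342, 0.0699708 ms; sum = 0.207663 ms.
Propagation delays (d/s per hop): 0.0041, 0.000514286, 0.000652174 ms; sum = 0.00526646 ms.
Processing at 2 router(s): 2 × 2.5 ms = 5 ms.
End-to-end = 5.21 ms.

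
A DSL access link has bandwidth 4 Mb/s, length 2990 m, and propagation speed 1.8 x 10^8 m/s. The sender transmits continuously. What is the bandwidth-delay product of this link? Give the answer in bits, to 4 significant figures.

Propagation delay = 2990 / 180000000 = 1.66111e-05 s.
BDP = R × t_prop = 4000000 × 1.66111e-05 = 66.4444 bits.

66.44 bits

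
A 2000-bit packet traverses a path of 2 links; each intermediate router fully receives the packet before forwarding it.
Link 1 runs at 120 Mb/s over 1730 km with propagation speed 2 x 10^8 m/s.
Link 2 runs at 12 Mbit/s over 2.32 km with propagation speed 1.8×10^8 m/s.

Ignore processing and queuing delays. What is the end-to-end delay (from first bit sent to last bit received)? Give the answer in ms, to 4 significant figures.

8.846 ms

Transmission delays (L/R per hop): 0.0166667, 0.166667 ms; sum = 0.183333 ms.
Propagation delays (d/s per hop): 8.65, 0.0128889 ms; sum = 8.66289 ms.
End-to-end = 8.846 ms.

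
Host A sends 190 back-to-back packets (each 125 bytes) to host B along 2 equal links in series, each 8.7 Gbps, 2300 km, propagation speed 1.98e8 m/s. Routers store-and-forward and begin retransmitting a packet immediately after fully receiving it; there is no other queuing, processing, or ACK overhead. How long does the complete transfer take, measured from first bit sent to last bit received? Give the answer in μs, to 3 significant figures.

23300 μs

Per-hop transmission t_tx = L/R = 1000/8700000000 = 0.114943 μs.
Per-hop propagation t_prop = 2300000/198000000 = 11616.2 μs.
Pipeline fill: first packet needs 2·t_tx to clear all hops; remaining 189 packets each add one t_tx.
Total = (2+190-1)·t_tx + 2·t_prop = 191·0.114943 + 2·11616.2 = 23300 μs.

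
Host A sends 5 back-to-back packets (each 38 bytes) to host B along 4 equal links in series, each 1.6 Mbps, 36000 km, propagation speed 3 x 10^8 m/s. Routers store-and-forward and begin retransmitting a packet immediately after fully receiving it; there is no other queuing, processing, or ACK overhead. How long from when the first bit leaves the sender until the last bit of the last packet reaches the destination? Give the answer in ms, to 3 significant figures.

Per-hop transmission t_tx = L/R = 304/1600000 = 0.19 ms.
Per-hop propagation t_prop = 36000000/300000000 = 120 ms.
Pipeline fill: first packet needs 4·t_tx to clear all hops; remaining 4 packets each add one t_tx.
Total = (4+5-1)·t_tx + 4·t_prop = 8·0.19 + 4·120 = 482 ms.

482 ms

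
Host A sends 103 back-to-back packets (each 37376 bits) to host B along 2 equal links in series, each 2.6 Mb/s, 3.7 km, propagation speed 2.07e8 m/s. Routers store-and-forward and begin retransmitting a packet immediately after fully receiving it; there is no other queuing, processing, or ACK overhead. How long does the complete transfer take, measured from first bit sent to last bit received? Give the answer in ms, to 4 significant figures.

1495 ms

Per-hop transmission t_tx = L/R = 37376/2600000 = 14.3754 ms.
Per-hop propagation t_prop = 3700/2.07e+08 = 0.0178744 ms.
Pipeline fill: first packet needs 2·t_tx to clear all hops; remaining 102 packets each add one t_tx.
Total = (2+103-1)·t_tx + 2·t_prop = 104·14.3754 + 2·0.0178744 = 1495 ms.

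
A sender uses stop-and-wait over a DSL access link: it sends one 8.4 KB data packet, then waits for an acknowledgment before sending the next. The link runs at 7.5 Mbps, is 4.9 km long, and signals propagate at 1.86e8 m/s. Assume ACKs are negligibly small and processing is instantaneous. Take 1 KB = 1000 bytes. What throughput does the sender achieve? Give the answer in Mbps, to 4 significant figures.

t_tx = L/R = 67200/7500000 = 0.00896 s.
t_prop = 4900/186000000 = 2.63441e-05 s; RTT = 5.26882e-05 s.
Cycle = t_tx + RTT = 0.00901269 s.
Throughput = L / cycle = 67200 / 0.00901269 = 7.456 Mbps.

7.456 Mbps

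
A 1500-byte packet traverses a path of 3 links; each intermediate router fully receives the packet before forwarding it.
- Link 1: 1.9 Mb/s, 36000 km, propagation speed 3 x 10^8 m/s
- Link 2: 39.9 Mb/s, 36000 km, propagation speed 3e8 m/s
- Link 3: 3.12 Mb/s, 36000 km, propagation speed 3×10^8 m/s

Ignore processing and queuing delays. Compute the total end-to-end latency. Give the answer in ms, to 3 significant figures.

370 ms

L = 1500 × 8 = 12000 bits.
Transmission delays (L/R per hop): 6.31579, 0.300752, 3.84615 ms; sum = 10.4627 ms.
Propagation delays (d/s per hop): 120, 120, 120 ms; sum = 360 ms.
End-to-end = 370 ms.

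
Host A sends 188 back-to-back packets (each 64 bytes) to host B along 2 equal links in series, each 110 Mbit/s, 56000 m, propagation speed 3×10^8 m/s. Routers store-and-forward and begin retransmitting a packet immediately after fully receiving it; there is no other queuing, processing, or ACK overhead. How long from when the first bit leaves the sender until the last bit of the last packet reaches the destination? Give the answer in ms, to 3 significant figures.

1.25 ms

Per-hop transmission t_tx = L/R = 512/110000000 = 0.00465455 ms.
Per-hop propagation t_prop = 56000/300000000 = 0.186667 ms.
Pipeline fill: first packet needs 2·t_tx to clear all hops; remaining 187 packets each add one t_tx.
Total = (2+188-1)·t_tx + 2·t_prop = 189·0.00465455 + 2·0.186667 = 1.25 ms.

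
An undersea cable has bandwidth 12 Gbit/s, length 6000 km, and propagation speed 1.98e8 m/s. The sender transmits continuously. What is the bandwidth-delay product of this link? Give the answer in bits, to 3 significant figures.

Propagation delay = 6000000 / 198000000 = 0.030303 s.
BDP = R × t_prop = 12000000000 × 0.030303 = 363636000 bits.

364000000 bits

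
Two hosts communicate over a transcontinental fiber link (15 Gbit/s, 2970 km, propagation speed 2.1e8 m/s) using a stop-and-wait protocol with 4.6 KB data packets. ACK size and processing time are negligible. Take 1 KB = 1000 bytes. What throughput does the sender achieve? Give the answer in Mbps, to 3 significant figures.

t_tx = L/R = 36800/15000000000 = 2.45333e-06 s.
t_prop = 2970000/210000000 = 0.0141429 s; RTT = 0.0282857 s.
Cycle = t_tx + RTT = 0.0282882 s.
Throughput = L / cycle = 36800 / 0.0282882 = 1.30 Mbps.

1.30 Mbps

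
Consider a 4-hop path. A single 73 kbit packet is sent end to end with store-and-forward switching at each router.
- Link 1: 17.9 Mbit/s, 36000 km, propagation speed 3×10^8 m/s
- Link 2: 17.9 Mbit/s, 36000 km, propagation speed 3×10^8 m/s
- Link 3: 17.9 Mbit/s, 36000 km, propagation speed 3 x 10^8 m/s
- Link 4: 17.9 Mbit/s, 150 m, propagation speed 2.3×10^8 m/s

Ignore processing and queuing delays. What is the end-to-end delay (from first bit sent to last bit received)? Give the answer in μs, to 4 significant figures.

L = 73000 bits.
Transmission delay per hop = L/R = 73000/17900000 = 4078.21 μs; 4 hops → 16312.8 μs.
Propagation delays (d/s per hop): 120000, 120000, 120000, 0.652174 μs; sum = 360001 μs.
End-to-end = 376300 μs.

376300 μs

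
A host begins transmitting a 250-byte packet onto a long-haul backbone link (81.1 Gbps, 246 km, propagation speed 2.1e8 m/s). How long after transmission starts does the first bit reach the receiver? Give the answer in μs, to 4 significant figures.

First bit experiences only propagation delay: d/s = 246000/210000000 = 1171 μs.

1171 μs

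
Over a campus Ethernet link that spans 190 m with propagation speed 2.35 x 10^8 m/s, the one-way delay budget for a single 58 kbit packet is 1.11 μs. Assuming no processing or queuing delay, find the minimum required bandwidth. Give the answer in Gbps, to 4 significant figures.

192.4 Gbps

Propagation delay = 190 / 235000000 = 0.808511 μs.
Transmission budget = 1.11 − 0.808511 = 0.301489 μs.
R ≥ L / t_tx = 58000 bits / 3.01489e-07 s = 192.4 Gbps.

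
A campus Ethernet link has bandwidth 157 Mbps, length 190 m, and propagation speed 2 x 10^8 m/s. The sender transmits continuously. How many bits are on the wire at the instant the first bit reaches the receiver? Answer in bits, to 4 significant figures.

Propagation delay = 190 / 200000000 = 9.5e-07 s.
BDP = R × t_prop = 157000000 × 9.5e-07 = 149.15 bits.

149.2 bits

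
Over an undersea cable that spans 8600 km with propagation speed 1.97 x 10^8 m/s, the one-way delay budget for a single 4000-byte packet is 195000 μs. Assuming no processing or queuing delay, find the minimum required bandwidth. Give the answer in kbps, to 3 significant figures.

211 kbps

L = 32000 bits.
Propagation delay = 8600000 / 197000000 = 43654.8 μs.
Transmission budget = 195000 − 43654.8 = 151345 μs.
R ≥ L / t_tx = 32000 bits / 0.151345 s = 211 kbps.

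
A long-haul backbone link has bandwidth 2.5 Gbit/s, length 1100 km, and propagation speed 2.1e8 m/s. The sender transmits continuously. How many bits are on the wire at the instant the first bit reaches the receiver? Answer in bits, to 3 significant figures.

Propagation delay = 1100000 / 210000000 = 0.0052381 s.
BDP = R × t_prop = 2500000000 × 0.0052381 = 13095200 bits.

13100000 bits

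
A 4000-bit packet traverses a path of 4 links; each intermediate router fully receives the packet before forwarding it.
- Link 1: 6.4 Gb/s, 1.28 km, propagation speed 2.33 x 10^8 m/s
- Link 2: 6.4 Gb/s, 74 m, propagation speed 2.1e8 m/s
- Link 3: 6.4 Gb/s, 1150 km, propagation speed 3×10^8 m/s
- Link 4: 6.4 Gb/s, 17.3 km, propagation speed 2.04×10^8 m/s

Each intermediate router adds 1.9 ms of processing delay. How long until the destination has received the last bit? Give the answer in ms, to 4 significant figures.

9.626 ms

Transmission delay per hop = L/R = 4000/6400000000 = 0.000625 ms; 4 hops → 0.0025 ms.
Propagation delays (d/s per hop): 0.00549356, 0.000352381, 3.83333, 0.0848039 ms; sum = 3.92398 ms.
Processing at 3 router(s): 3 × 1.9 ms = 5.7 ms.
End-to-end = 9.626 ms.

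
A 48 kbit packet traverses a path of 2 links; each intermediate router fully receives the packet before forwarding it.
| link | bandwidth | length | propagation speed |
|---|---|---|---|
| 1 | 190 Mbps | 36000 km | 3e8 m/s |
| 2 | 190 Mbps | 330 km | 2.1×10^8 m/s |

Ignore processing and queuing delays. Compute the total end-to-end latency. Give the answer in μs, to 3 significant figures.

L = 48000 bits.
Transmission delay per hop = L/R = 48000/190000000 = 252.632 μs; 2 hops → 505.263 μs.
Propagation delays (d/s per hop): 120000, 1571.43 μs; sum = 121571 μs.
End-to-end = 122000 μs.

122000 μs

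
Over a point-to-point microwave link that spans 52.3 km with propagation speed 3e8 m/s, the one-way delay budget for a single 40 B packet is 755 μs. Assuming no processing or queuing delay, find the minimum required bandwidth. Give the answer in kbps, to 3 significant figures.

551 kbps

L = 320 bits.
Propagation delay = 52300 / 300000000 = 174.333 μs.
Transmission budget = 755 − 174.333 = 580.667 μs.
R ≥ L / t_tx = 320 bits / 0.000580667 s = 551 kbps.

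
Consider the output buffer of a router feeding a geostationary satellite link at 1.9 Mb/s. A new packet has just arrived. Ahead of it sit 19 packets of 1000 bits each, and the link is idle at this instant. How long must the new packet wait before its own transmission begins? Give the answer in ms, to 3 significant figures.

10.0 ms

Each queued packet: L/R = 1000/1900000 = 0.526316 ms.
19 queued → 10 ms.
Queuing delay = 10.0 ms.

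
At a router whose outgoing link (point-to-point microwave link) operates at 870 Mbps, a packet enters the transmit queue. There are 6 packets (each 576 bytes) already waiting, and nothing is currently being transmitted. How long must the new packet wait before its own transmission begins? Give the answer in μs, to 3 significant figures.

31.8 μs

Each queued packet: L/R = 4608/870000000 = 5.29655 μs.
6 queued → 31.7793 μs.
Queuing delay = 31.8 μs.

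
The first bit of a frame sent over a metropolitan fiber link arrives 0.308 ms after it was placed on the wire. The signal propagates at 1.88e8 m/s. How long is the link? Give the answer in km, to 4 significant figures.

57.90 km

d = s × t_prop = 188000000 × 0.000308 = 57.90 km.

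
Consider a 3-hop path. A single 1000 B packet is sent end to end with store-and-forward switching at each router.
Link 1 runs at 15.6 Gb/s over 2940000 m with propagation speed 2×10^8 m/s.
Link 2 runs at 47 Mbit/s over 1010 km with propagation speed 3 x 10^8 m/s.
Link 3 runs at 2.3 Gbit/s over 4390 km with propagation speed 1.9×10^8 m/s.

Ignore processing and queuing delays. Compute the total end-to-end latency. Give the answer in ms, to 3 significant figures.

L = 1000 × 8 = 8000 bits.
Transmission delays (L/R per hop): 0.000512821, 0.170213, 0.00347826 ms; sum = 0.174204 ms.
Propagation delays (d/s per hop): 14.7, 3.36667, 23.1053 ms; sum = 41.1719 ms.
End-to-end = 41.3 ms.

41.3 ms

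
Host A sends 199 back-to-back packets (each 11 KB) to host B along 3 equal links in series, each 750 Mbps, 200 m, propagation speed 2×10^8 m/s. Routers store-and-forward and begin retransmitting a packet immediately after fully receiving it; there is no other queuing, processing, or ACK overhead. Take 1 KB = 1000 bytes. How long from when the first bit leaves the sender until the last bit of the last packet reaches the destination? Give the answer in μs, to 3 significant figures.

Per-hop transmission t_tx = L/R = 88000/750000000 = 117.333 μs.
Per-hop propagation t_prop = 200/200000000 = 1 μs.
Pipeline fill: first packet needs 3·t_tx to clear all hops; remaining 198 packets each add one t_tx.
Total = (3+199-1)·t_tx + 3·t_prop = 201·117.333 + 3·1 = 23600 μs.

23600 μs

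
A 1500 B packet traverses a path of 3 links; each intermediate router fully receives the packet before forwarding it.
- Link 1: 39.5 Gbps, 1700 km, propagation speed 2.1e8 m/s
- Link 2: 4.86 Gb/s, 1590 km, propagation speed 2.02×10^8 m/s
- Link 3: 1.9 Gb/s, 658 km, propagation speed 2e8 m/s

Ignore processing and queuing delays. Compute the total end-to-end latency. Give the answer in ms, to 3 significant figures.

L = 1500 × 8 = 12000 bits.
Transmission delays (L/R per hop): 0.000303797, 0.00246914, 0.00631579 ms; sum = 0.00908872 ms.
Propagation delays (d/s per hop): 8.09524, 7.87129, 3.29 ms; sum = 19.2565 ms.
End-to-end = 19.3 ms.

19.3 ms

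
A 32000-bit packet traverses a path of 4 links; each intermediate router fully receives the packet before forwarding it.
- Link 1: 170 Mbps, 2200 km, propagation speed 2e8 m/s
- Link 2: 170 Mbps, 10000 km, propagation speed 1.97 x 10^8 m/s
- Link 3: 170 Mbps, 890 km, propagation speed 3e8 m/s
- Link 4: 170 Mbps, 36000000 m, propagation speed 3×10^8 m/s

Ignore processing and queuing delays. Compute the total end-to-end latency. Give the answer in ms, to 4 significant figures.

Transmission delay per hop = L/R = 32000/170000000 = 0.188235 ms; 4 hops → 0.752941 ms.
Propagation delays (d/s per hop): 11, 50.7614, 2.96667, 120 ms; sum = 184.728 ms.
End-to-end = 185.5 ms.

185.5 ms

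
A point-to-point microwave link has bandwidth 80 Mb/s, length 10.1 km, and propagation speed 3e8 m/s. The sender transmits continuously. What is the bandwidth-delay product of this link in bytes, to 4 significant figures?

Propagation delay = 10100 / 300000000 = 3.36667e-05 s.
BDP = R × t_prop = 80000000 × 3.36667e-05 = 2693.33 bits.
In bytes: 2693.33/8 = 336.7 bytes.

336.7 bytes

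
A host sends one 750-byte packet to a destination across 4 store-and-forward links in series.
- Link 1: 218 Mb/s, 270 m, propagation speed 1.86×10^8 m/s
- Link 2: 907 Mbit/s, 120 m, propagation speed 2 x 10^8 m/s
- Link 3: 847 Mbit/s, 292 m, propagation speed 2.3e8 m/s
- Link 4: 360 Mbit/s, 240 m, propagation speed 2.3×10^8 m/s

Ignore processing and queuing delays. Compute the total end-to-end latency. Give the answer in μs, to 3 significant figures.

L = 750 × 8 = 6000 bits.
Transmission delays (L/R per hop): 27.5229, 6.61521, 7.08383, 16.6667 μs; sum = 57.8886 μs.
Propagation delays (d/s per hop): 1.45161, 0.6, 1.26957, 1.04348 μs; sum = 4.36466 μs.
End-to-end = 62.3 μs.

62.3 μs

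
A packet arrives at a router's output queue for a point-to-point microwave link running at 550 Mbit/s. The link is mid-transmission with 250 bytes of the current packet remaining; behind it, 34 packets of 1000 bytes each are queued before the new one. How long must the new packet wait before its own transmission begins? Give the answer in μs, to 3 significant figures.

Each queued packet: L/R = 8000/550000000 = 14.5455 μs.
34 queued → 494.545 μs.
Plus remaining 2000 bits of current packet: 3.63636 μs.
Queuing delay = 498 μs.

498 μs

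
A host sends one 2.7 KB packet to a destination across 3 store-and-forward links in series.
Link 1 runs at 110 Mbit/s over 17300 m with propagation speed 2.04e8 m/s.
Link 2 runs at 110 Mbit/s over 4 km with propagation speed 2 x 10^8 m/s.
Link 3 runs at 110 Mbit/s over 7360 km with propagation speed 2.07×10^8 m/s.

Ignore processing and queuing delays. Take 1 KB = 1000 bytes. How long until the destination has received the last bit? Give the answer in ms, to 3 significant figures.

36.2 ms

L = 21600 bits.
Transmission delay per hop = L/R = 21600/110000000 = 0.196364 ms; 3 hops → 0.589091 ms.
Propagation delays (d/s per hop): 0.0848039, 0.02, 35.5556 ms; sum = 35.6604 ms.
End-to-end = 36.2 ms.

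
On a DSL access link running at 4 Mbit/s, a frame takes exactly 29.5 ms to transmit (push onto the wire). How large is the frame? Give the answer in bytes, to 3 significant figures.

14800 bytes

L = R × t_tx = 4000000 b/s × 0.0295 s = 118000 bits.
In bytes: 118000 / 8 = 14800 bytes.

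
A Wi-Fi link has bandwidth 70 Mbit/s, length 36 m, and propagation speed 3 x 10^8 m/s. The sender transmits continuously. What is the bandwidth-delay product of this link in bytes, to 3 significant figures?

Propagation delay = 36 / 300000000 = 1.2e-07 s.
BDP = R × t_prop = 70000000 × 1.2e-07 = 8.4 bits.
In bytes: 8.4/8 = 1.05 bytes.

1.05 bytes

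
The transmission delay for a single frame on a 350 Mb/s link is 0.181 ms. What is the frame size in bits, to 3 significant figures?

L = R × t_tx = 350000000 b/s × 0.000181 s = 63350 bits.

63400 bits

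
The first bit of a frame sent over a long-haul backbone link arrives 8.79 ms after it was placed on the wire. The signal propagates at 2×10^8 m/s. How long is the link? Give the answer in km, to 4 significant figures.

1758 km

d = s × t_prop = 200000000 × 0.00879 = 1758 km.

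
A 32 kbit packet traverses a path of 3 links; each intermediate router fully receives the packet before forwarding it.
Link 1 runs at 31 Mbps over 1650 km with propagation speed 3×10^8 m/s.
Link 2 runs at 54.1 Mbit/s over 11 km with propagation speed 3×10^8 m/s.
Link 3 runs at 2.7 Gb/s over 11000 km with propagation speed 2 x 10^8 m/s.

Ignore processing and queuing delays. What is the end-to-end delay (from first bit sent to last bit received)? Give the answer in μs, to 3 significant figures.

62200 μs

L = 32000 bits.
Transmission delays (L/R per hop): 1032.26, 591.497, 11.8519 μs; sum = 1635.61 μs.
Propagation delays (d/s per hop): 5500, 36.6667, 55000 μs; sum = 60536.7 μs.
End-to-end = 62200 μs.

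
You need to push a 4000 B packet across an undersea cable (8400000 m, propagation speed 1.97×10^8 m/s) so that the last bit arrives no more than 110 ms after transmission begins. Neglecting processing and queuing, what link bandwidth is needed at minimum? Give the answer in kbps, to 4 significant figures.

L = 32000 bits.
Propagation delay = 8400000 / 197000000 = 42.6396 ms.
Transmission budget = 110 − 42.6396 = 67.3604 ms.
R ≥ L / t_tx = 32000 bits / 0.0673604 s = 475.1 kbps.

475.1 kbps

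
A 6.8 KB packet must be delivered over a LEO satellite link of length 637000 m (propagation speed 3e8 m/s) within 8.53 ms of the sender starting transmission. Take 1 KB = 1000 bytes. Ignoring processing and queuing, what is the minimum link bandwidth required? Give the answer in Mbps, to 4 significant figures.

8.491 Mbps

L = 54400 bits.
Propagation delay = 637000 / 300000000 = 2.12333 ms.
Transmission budget = 8.53 − 2.12333 = 6.40667 ms.
R ≥ L / t_tx = 54400 bits / 0.00640667 s = 8.491 Mbps.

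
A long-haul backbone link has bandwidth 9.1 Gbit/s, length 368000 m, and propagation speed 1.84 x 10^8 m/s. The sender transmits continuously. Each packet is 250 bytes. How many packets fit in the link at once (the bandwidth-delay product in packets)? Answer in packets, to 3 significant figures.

9100 packets

Propagation delay = 368000 / 184000000 = 0.002 s.
BDP = R × t_prop = 9100000000 × 0.002 = 18200000 bits.
In packets of 2000 bits: 9100 packets.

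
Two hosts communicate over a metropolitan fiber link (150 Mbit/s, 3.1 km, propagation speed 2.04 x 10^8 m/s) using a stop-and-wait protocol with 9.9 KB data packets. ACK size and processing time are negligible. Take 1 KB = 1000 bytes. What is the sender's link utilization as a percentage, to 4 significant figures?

t_tx = L/R = 79200/150000000 = 0.000528 s.
t_prop = 3100/204000000 = 1.51961e-05 s; RTT = 3.03922e-05 s.
Cycle = t_tx + RTT = 0.000558392 s.
Utilization = t_tx / cycle = 0.000528/0.000558392 = 94.56 %.

94.56 %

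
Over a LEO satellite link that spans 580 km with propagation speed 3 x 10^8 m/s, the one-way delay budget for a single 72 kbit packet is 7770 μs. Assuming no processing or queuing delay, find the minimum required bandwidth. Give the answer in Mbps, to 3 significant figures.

Propagation delay = 580000 / 300000000 = 1933.33 μs.
Transmission budget = 7770 − 1933.33 = 5836.67 μs.
R ≥ L / t_tx = 72000 bits / 0.00583667 s = 12.3 Mbps.

12.3 Mbps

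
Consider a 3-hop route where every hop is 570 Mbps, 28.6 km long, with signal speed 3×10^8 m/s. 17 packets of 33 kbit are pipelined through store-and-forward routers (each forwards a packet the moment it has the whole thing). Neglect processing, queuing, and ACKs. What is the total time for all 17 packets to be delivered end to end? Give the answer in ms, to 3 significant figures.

Per-hop transmission t_tx = L/R = 33000/570000000 = 0.0578947 ms.
Per-hop propagation t_prop = 28600/300000000 = 0.0953333 ms.
Pipeline fill: first packet needs 3·t_tx to clear all hops; remaining 16 packets each add one t_tx.
Total = (3+17-1)·t_tx + 3·t_prop = 19·0.0578947 + 3·0.0953333 = 1.39 ms.

1.39 ms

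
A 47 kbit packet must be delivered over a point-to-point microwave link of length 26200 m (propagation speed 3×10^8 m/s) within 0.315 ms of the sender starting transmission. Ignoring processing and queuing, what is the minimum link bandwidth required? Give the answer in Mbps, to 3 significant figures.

Propagation delay = 26200 / 300000000 = 0.0873333 ms.
Transmission budget = 0.315 − 0.0873333 = 0.227667 ms.
R ≥ L / t_tx = 47000 bits / 0.000227667 s = 206 Mbps.

206 Mbps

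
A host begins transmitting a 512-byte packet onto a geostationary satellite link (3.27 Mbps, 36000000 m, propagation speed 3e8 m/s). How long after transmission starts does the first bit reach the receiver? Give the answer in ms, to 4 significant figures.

First bit experiences only propagation delay: d/s = 36000000/300000000 = 120.0 ms.

120.0 ms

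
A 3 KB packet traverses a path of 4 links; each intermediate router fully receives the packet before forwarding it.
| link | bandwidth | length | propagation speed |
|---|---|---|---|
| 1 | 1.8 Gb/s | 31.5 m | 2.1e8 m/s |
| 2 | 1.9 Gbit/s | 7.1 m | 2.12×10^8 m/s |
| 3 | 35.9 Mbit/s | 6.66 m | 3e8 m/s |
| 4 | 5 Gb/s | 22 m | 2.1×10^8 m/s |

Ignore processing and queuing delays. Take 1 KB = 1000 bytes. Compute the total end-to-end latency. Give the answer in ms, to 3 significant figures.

L = 24000 bits.
Transmission delays (L/R per hop): 0.0133333, 0.0126316, 0.668524, 0.0048 ms; sum = 0.699289 ms.
Propagation delays (d/s per hop): 0.00015, 3.34906e-05, 2.22e-05, 0.000104762 ms; sum = 0.000310452 ms.
End-to-end = 0.700 ms.

0.700 ms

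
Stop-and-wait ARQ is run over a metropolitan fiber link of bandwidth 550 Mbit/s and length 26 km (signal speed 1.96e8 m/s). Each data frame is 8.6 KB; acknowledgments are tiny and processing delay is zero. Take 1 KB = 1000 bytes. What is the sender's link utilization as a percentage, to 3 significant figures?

32.0 %

t_tx = L/R = 68800/550000000 = 0.000125091 s.
t_prop = 26000/196000000 = 0.000132653 s; RTT = 0.000265306 s.
Cycle = t_tx + RTT = 0.000390397 s.
Utilization = t_tx / cycle = 0.000125091/0.000390397 = 32.0 %.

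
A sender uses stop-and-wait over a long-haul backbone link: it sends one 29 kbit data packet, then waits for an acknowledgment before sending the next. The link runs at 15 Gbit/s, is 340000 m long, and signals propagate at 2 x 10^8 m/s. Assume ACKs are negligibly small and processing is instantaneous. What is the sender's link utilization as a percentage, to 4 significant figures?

t_tx = L/R = 29000/15000000000 = 1.93333e-06 s.
t_prop = 340000/200000000 = 0.0017 s; RTT = 0.0034 s.
Cycle = t_tx + RTT = 0.00340193 s.
Utilization = t_tx / cycle = 1.93333e-06/0.00340193 = 0.05683 %.

0.05683 %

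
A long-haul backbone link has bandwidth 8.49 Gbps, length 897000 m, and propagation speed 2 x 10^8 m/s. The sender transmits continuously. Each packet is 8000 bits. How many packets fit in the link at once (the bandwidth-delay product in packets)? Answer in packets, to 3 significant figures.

4760 packets

Propagation delay = 897000 / 200000000 = 0.004485 s.
BDP = R × t_prop = 8490000000 × 0.004485 = 38077700 bits.
In packets of 8000 bits: 4760 packets.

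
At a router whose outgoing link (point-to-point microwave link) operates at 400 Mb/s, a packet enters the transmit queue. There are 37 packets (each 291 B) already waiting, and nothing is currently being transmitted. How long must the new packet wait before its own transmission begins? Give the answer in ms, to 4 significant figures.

Each queued packet: L/R = 2328/400000000 = 0.00582 ms.
37 queued → 0.21534 ms.
Queuing delay = 0.2153 ms.

0.2153 ms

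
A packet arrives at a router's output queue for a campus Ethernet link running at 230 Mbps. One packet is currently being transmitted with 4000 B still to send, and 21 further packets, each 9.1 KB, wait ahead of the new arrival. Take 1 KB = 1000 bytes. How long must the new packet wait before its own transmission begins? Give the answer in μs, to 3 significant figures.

Each queued packet: L/R = 72800/230000000 = 316.522 μs.
21 queued → 6646.96 μs.
Plus remaining 32000 bits of current packet: 139.13 μs.
Queuing delay = 6790 μs.

6790 μs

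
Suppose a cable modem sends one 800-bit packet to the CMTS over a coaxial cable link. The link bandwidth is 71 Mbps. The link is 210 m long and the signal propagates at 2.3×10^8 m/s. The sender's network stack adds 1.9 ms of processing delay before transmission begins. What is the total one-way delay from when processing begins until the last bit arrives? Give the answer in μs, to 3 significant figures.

Transmission delay = L/R = 800 / 71000000 = 11.2676 μs.
Propagation delay = d/s = 210 m / 2.3e+08 m/s = 0.913043 μs.
Plus processing delay 1.9 ms = 1900 μs.
Total = 1910 μs.

1910 μs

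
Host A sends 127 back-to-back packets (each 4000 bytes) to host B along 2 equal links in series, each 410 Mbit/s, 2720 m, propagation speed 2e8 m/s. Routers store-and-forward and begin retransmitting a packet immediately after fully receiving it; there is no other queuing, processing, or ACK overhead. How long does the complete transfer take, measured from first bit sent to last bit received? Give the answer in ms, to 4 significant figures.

Per-hop transmission t_tx = L/R = 32000/410000000 = 0.0780488 ms.
Per-hop propagation t_prop = 2720/200000000 = 0.0136 ms.
Pipeline fill: first packet needs 2·t_tx to clear all hops; remaining 126 packets each add one t_tx.
Total = (2+127-1)·t_tx + 2·t_prop = 128·0.0780488 + 2·0.0136 = 10.02 ms.

10.02 ms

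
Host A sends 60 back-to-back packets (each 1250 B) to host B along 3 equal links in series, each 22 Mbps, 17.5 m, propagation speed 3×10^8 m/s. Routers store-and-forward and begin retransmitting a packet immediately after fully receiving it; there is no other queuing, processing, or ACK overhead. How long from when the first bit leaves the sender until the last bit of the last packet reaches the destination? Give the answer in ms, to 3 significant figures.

Per-hop transmission t_tx = L/R = 10000/22000000 = 0.454545 ms.
Per-hop propagation t_prop = 17.5/300000000 = 5.83333e-05 ms.
Pipeline fill: first packet needs 3·t_tx to clear all hops; remaining 59 packets each add one t_tx.
Total = (3+60-1)·t_tx + 3·t_prop = 62·0.454545 + 3·5.83333e-05 = 28.2 ms.

28.2 ms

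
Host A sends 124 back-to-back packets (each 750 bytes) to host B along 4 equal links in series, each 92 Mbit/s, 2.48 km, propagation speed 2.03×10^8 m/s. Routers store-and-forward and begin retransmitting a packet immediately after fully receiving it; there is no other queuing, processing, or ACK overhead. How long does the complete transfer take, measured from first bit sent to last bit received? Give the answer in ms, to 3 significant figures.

8.33 ms

Per-hop transmission t_tx = L/R = 6000/92000000 = 0.0652174 ms.
Per-hop propagation t_prop = 2480/2.03e+08 = 0.0122167 ms.
Pipeline fill: first packet needs 4·t_tx to clear all hops; remaining 123 packets each add one t_tx.
Total = (4+124-1)·t_tx + 4·t_prop = 127·0.0652174 + 4·0.0122167 = 8.33 ms.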